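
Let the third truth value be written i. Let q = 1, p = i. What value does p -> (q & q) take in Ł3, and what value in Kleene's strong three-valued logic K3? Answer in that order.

1; 1

In Ł3: q & q = 1 & 1 = 1
p -> (q & q) = i -> 1 = 1  [min(1, 1−½+1)]
In Kleene's strong three-valued logic K3: q & q = 1 & 1 = 1
p -> (q & q) = i -> 1 = 1  [~i | 1]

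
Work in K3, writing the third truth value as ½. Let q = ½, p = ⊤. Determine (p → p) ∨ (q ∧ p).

⊤

p → p = ⊤ → ⊤ = ⊤
q ∧ p = ½ ∧ ⊤ = ½
(p → p) ∨ (q ∧ p) = ⊤ ∨ ½ = ⊤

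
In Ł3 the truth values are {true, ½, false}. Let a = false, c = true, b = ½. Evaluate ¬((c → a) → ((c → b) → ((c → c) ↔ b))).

c → a = true → false = false
c → b = true → ½ = ½
c → c = true → true = true
(c → c) ↔ b = true ↔ ½ = ½
(c → b) → ((c → c) ↔ b) = ½ → ½ = true
(c → a) → ((c → b) → ((c → c) ↔ b)) = false → true = true
¬((c → a) → ((c → b) → ((c → c) ↔ b))) = ¬true = false

false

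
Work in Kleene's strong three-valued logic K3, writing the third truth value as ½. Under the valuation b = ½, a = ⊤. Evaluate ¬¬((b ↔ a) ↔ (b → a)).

b ↔ a = ½ ↔ ⊤ = ½
b → a = ½ → ⊤ = ⊤  [¬½ ∨ ⊤]
(b ↔ a) ↔ (b → a) = ½ ↔ ⊤ = ½
¬((b ↔ a) ↔ (b → a)) = ¬½ = ½
¬¬((b ↔ a) ↔ (b → a)) = ¬½ = ½

½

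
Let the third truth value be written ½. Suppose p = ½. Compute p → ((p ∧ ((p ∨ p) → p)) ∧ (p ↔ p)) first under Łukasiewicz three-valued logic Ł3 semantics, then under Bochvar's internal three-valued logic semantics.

T; ½

In Łukasiewicz three-valued logic Ł3: p ∨ p = ½ ∨ ½ = ½
(p ∨ p) → p = ½ → ½ = T  [min(1, 1−½+½)]
p ∧ ((p ∨ p) → p) = ½ ∧ T = ½
p ↔ p = ½ ↔ ½ = T
(p ∧ ((p ∨ p) → p)) ∧ (p ↔ p) = ½ ∧ T = ½
p → ((p ∧ ((p ∨ p) → p)) ∧ (p ↔ p)) = ½ → ½ = T
In Bochvar's internal three-valued logic: p ∨ p = ½ ∨ ½ = ½
(p ∨ p) → p = ½ → ½ = ½  [any arg is the third value ⇒ result is the third value]
p ∧ ((p ∨ p) → p) = ½ ∧ ½ = ½
p ↔ p = ½ ↔ ½ = ½
(p ∧ ((p ∨ p) → p)) ∧ (p ↔ p) = ½ ∧ ½ = ½
p → ((p ∧ ((p ∨ p) → p)) ∧ (p ↔ p)) = ½ → ½ = ½
They differ because Łukasiewicz three-valued logic Ł3 and Bochvar's internal three-valued logic treat ½ differently under the binary connectives.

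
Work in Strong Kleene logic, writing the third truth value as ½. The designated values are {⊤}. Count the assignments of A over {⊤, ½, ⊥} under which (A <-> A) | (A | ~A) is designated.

A=⊤: ⊤ ✓
A=½: ½ ·
A=⊥: ⊤ ✓

2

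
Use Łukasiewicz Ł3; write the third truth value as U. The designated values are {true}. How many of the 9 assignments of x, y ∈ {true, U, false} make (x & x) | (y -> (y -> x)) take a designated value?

Of the 9 assignments, 7 give a value in {true}.

7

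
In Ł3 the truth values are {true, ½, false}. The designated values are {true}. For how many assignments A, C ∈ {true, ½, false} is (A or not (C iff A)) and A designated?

3

Designated under: (A=true, C=true); (A=true, C=½); (A=true, C=false).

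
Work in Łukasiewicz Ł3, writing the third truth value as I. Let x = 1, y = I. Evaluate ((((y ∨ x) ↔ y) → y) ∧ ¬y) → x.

1

y ∨ x = I ∨ 1 = 1
(y ∨ x) ↔ y = 1 ↔ I = I  [1 − |1−½|]
((y ∨ x) ↔ y) → y = I → I = 1
¬y = ¬I = I
(((y ∨ x) ↔ y) → y) ∧ ¬y = 1 ∧ I = I
((((y ∨ x) ↔ y) → y) ∧ ¬y) → x = I → 1 = 1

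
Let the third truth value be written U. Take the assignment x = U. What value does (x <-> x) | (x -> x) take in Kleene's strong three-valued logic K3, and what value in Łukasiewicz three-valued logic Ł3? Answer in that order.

U; True

In Kleene's strong three-valued logic K3: x <-> x = U <-> U = U
x -> x = U -> U = U  [~U | U]
(x <-> x) | (x -> x) = U | U = U
In Łukasiewicz three-valued logic Ł3: x <-> x = U <-> U = True
x -> x = U -> U = True
(x <-> x) | (x -> x) = True | True = True
They differ because Kleene's strong three-valued logic K3 and Łukasiewicz three-valued logic Ł3 treat U differently under implication.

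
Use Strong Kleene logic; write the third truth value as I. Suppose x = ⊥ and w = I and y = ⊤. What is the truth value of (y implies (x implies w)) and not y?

⊥

x implies w = ⊥ implies I = ⊤  [not ⊥ or I]
y implies (x implies w) = ⊤ implies ⊤ = ⊤
not y = not ⊤ = ⊥
(y implies (x implies w)) and not y = ⊤ and ⊥ = ⊥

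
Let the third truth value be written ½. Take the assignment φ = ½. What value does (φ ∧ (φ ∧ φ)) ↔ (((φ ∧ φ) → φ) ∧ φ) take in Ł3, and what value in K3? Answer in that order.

True; ½

In Ł3: φ ∧ φ = ½ ∧ ½ = ½
φ ∧ (φ ∧ φ) = ½ ∧ ½ = ½
φ ∧ φ = ½ ∧ ½ = ½
(φ ∧ φ) → φ = ½ → ½ = True  [min(1, 1−½+½)]
((φ ∧ φ) → φ) ∧ φ = True ∧ ½ = ½
(φ ∧ (φ ∧ φ)) ↔ (((φ ∧ φ) → φ) ∧ φ) = ½ ↔ ½ = True
In K3: φ ∧ φ = ½ ∧ ½ = ½
φ ∧ (φ ∧ φ) = ½ ∧ ½ = ½
φ ∧ φ = ½ ∧ ½ = ½
(φ ∧ φ) → φ = ½ → ½ = ½  [¬½ ∨ ½]
((φ ∧ φ) → φ) ∧ φ = ½ ∧ ½ = ½
(φ ∧ (φ ∧ φ)) ↔ (((φ ∧ φ) → φ) ∧ φ) = ½ ↔ ½ = ½
They differ because Ł3 and K3 treat ½ differently under implication.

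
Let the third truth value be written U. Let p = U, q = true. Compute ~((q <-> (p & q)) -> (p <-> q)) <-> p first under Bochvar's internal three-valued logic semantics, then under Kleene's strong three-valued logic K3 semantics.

In Bochvar's internal three-valued logic: p & q = U & true = U
q <-> (p & q) = true <-> U = U
p <-> q = U <-> true = U
(q <-> (p & q)) -> (p <-> q) = U -> U = U
~((q <-> (p & q)) -> (p <-> q)) = ~U = U
~((q <-> (p & q)) -> (p <-> q)) <-> p = U <-> U = U
In Kleene's strong three-valued logic K3: p & q = U & true = U
q <-> (p & q) = true <-> U = U
p <-> q = U <-> true = U
(q <-> (p & q)) -> (p <-> q) = U -> U = U  [~U | U]
~((q <-> (p & q)) -> (p <-> q)) = ~U = U
~((q <-> (p & q)) -> (p <-> q)) <-> p = U <-> U = U

U; U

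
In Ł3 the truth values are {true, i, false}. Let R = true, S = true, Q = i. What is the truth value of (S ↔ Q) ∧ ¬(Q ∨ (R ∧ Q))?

i

S ↔ Q = true ↔ i = i
R ∧ Q = true ∧ i = i
Q ∨ (R ∧ Q) = i ∨ i = i
¬(Q ∨ (R ∧ Q)) = ¬i = i
(S ↔ Q) ∧ ¬(Q ∨ (R ∧ Q)) = i ∧ i = i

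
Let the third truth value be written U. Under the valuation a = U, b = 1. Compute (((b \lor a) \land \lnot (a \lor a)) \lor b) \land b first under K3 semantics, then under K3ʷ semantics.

In K3: b \lor a = 1 \lor U = 1
a \lor a = U \lor U = U
\lnot (a \lor a) = \lnot U = U
(b \lor a) \land \lnot (a \lor a) = 1 \land U = U
((b \lor a) \land \lnot (a \lor a)) \lor b = U \lor 1 = 1
(((b \lor a) \land \lnot (a \lor a)) \lor b) \land b = 1 \land 1 = 1
In K3ʷ: b \lor a = 1 \lor U = U
a \lor a = U \lor U = U
\lnot (a \lor a) = \lnot U = U
(b \lor a) \land \lnot (a \lor a) = U \land U = U
((b \lor a) \land \lnot (a \lor a)) \lor b = U \lor 1 = U
(((b \lor a) \land \lnot (a \lor a)) \lor b) \land b = U \land 1 = U
They differ because K3 and K3ʷ treat U differently under the binary connectives.

1; U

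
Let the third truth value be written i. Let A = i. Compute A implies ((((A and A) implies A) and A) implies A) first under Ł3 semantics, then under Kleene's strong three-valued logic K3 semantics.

In Ł3: A and A = i and i = i
(A and A) implies A = i implies i = ⊤  [min(1, 1−½+½)]
((A and A) implies A) and A = ⊤ and i = i
(((A and A) implies A) and A) implies A = i implies i = ⊤
A implies ((((A and A) implies A) and A) implies A) = i implies ⊤ = ⊤
In Kleene's strong three-valued logic K3: A and A = i and i = i
(A and A) implies A = i implies i = i  [not i or i]
((A and A) implies A) and A = i and i = i
(((A and A) implies A) and A) implies A = i implies i = i
A implies ((((A and A) implies A) and A) implies A) = i implies i = i
They differ because Ł3 and Kleene's strong three-valued logic K3 treat i differently under implication.

⊤; i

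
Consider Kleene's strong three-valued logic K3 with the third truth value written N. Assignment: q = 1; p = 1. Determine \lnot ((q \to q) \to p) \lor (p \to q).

1

q \to q = 1 \to 1 = 1
(q \to q) \to p = 1 \to 1 = 1
\lnot ((q \to q) \to p) = \lnot 1 = 0
p \to q = 1 \to 1 = 1
\lnot ((q \to q) \to p) \lor (p \to q) = 0 \lor 1 = 1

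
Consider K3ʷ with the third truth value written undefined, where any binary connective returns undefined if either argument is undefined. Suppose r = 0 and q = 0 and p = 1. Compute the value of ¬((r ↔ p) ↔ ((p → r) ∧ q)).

0

r ↔ p = 0 ↔ 1 = 0
p → r = 1 → 0 = 0
(p → r) ∧ q = 0 ∧ 0 = 0
(r ↔ p) ↔ ((p → r) ∧ q) = 0 ↔ 0 = 1
¬((r ↔ p) ↔ ((p → r) ∧ q)) = ¬1 = 0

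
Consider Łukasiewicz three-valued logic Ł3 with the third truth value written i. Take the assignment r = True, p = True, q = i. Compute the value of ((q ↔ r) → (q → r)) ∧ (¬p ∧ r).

False

q ↔ r = i ↔ True = i  [1 − |½−1|]
q → r = i → True = True
(q ↔ r) → (q → r) = i → True = True
¬p = ¬True = False
¬p ∧ r = False ∧ True = False
((q ↔ r) → (q → r)) ∧ (¬p ∧ r) = True ∧ False = False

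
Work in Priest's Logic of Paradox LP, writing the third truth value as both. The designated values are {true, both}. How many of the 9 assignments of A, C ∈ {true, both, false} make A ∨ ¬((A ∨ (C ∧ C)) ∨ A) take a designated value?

8

Of the 9 assignments, 8 give a value in {true, both}.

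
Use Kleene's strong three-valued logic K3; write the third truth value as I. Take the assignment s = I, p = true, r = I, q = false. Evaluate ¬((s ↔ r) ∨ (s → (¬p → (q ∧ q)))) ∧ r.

false

s ↔ r = I ↔ I = I
¬p = ¬true = false
q ∧ q = false ∧ false = false
¬p → (q ∧ q) = false → false = true
s → (¬p → (q ∧ q)) = I → true = true
(s ↔ r) ∨ (s → (¬p → (q ∧ q))) = I ∨ true = true
¬((s ↔ r) ∨ (s → (¬p → (q ∧ q)))) = ¬true = false
¬((s ↔ r) ∨ (s → (¬p → (q ∧ q)))) ∧ r = false ∧ I = false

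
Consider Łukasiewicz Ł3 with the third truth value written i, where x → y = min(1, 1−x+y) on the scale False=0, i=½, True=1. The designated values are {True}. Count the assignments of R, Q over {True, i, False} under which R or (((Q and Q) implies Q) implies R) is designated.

Designated under: (R=True, Q=True); (R=True, Q=i); (R=True, Q=False).

3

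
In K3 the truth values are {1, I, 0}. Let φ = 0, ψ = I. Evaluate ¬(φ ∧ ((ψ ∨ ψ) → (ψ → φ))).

ψ ∨ ψ = I ∨ I = I
ψ → φ = I → 0 = I
(ψ ∨ ψ) → (ψ → φ) = I → I = I
φ ∧ ((ψ ∨ ψ) → (ψ → φ)) = 0 ∧ I = 0
¬(φ ∧ ((ψ ∨ ψ) → (ψ → φ))) = ¬0 = 1

1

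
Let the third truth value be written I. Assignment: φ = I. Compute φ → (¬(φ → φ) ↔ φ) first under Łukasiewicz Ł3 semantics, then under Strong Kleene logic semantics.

true; I

In Łukasiewicz Ł3: φ → φ = I → I = true
¬(φ → φ) = ¬true = false
¬(φ → φ) ↔ φ = false ↔ I = I
φ → (¬(φ → φ) ↔ φ) = I → I = true
In Strong Kleene logic: φ → φ = I → I = I
¬(φ → φ) = ¬I = I
¬(φ → φ) ↔ φ = I ↔ I = I
φ → (¬(φ → φ) ↔ φ) = I → I = I
They differ because Łukasiewicz Ł3 and Strong Kleene logic treat I differently under implication.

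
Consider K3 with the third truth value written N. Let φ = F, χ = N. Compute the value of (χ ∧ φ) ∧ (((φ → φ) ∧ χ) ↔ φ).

F

χ ∧ φ = N ∧ F = F
φ → φ = F → F = T
(φ → φ) ∧ χ = T ∧ N = N
((φ → φ) ∧ χ) ↔ φ = N ↔ F = N
(χ ∧ φ) ∧ (((φ → φ) ∧ χ) ↔ φ) = F ∧ N = F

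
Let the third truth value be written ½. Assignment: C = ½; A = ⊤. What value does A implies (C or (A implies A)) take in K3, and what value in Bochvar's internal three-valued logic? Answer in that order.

⊤; ½

In K3: A implies A = ⊤ implies ⊤ = ⊤
C or (A implies A) = ½ or ⊤ = ⊤
A implies (C or (A implies A)) = ⊤ implies ⊤ = ⊤
In Bochvar's internal three-valued logic: A implies A = ⊤ implies ⊤ = ⊤
C or (A implies A) = ½ or ⊤ = ½
A implies (C or (A implies A)) = ⊤ implies ½ = ½
They differ because K3 and Bochvar's internal three-valued logic treat ½ differently under the binary connectives.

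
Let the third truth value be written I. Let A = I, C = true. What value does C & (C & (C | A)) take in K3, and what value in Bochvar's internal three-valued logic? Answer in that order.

In K3: C | A = true | I = true
C & (C | A) = true & true = true
C & (C & (C | A)) = true & true = true
In Bochvar's internal three-valued logic: C | A = true | I = I
C & (C | A) = true & I = I
C & (C & (C | A)) = true & I = I
They differ because K3 and Bochvar's internal three-valued logic treat I differently under the binary connectives.

true; I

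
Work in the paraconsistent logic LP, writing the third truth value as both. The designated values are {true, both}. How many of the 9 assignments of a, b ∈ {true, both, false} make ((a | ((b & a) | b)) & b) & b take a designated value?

6

Of the 9 assignments, 6 give a value in {true, both}.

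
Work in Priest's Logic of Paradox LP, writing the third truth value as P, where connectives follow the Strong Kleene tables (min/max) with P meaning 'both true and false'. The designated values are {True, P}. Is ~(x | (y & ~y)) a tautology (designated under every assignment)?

No

Countermodel: x=True, y=True gives False, which is not designated.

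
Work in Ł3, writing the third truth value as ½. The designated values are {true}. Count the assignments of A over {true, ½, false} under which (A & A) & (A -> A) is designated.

A=true: true ✓
A=½: ½ ·
A=false: false ·

1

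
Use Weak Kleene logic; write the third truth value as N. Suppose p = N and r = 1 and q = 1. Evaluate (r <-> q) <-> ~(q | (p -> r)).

N

r <-> q = 1 <-> 1 = 1
p -> r = N -> 1 = N
q | (p -> r) = 1 | N = N
~(q | (p -> r)) = ~N = N
(r <-> q) <-> ~(q | (p -> r)) = 1 <-> N = N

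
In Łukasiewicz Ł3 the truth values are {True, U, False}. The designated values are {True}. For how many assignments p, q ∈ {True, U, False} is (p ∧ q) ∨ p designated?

3

Designated under: (p=True, q=True); (p=True, q=U); (p=True, q=False).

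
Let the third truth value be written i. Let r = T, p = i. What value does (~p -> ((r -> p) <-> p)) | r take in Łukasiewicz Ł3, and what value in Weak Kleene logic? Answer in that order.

In Łukasiewicz Ł3: ~p = ~i = i
r -> p = T -> i = i  [min(1, 1−1+½)]
(r -> p) <-> p = i <-> i = T
~p -> ((r -> p) <-> p) = i -> T = T
(~p -> ((r -> p) <-> p)) | r = T | T = T
In Weak Kleene logic: ~p = ~i = i
r -> p = T -> i = i  [any arg is the third value ⇒ result is the third value]
(r -> p) <-> p = i <-> i = i
~p -> ((r -> p) <-> p) = i -> i = i
(~p -> ((r -> p) <-> p)) | r = i | T = i
They differ because Łukasiewicz Ł3 and Weak Kleene logic treat i differently under the binary connectives.

T; i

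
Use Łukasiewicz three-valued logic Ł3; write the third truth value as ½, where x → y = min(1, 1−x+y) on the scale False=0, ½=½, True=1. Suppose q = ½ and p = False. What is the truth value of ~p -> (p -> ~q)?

True

~p = ~False = True
~q = ~½ = ½
p -> ~q = False -> ½ = True  [min(1, 1−0+½)]
~p -> (p -> ~q) = True -> True = True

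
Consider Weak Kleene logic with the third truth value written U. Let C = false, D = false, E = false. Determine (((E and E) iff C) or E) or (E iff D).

true

E and E = false and false = false
(E and E) iff C = false iff false = true
((E and E) iff C) or E = true or false = true
E iff D = false iff false = true
(((E and E) iff C) or E) or (E iff D) = true or true = true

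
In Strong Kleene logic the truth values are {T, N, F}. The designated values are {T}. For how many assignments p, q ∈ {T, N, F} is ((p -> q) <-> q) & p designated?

2

Designated under: (p=T, q=T); (p=T, q=F).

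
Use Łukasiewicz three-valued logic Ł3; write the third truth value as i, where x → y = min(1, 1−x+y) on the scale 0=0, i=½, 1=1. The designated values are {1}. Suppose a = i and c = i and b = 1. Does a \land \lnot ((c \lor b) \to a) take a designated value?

No

c \lor b = i \lor 1 = 1
(c \lor b) \to a = 1 \to i = i  [min(1, 1−1+½)]
\lnot ((c \lor b) \to a) = \lnot i = i
a \land \lnot ((c \lor b) \to a) = i \land i = i
i ∉ {1}.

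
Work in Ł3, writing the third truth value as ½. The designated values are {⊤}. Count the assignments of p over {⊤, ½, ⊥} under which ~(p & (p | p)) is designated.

p=⊤: ⊥ ·
p=½: ½ ·
p=⊥: ⊤ ✓

1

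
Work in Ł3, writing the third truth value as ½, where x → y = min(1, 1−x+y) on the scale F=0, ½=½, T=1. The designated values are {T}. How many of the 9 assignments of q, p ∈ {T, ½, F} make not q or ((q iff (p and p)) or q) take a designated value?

Of the 9 assignments, 7 give a value in {T}.

7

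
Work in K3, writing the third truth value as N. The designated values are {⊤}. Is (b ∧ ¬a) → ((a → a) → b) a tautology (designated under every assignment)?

Countermodel: b=N, a=N gives N, which is not designated.

No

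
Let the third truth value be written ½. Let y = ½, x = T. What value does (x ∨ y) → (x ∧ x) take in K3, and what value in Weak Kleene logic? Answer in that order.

T; ½

In K3: x ∨ y = T ∨ ½ = T
x ∧ x = T ∧ T = T
(x ∨ y) → (x ∧ x) = T → T = T
In Weak Kleene logic: x ∨ y = T ∨ ½ = ½
x ∧ x = T ∧ T = T
(x ∨ y) → (x ∧ x) = ½ → T = ½  [any arg is the third value ⇒ result is the third value]
They differ because K3 and Weak Kleene logic treat ½ differently under the binary connectives.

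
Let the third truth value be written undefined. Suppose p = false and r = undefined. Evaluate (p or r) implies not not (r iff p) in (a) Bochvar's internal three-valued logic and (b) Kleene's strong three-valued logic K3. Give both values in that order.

In Bochvar's internal three-valued logic: p or r = false or undefined = undefined
r iff p = undefined iff false = undefined
not (r iff p) = not undefined = undefined
not not (r iff p) = not undefined = undefined
(p or r) implies not not (r iff p) = undefined implies undefined = undefined
In Kleene's strong three-valued logic K3: p or r = false or undefined = undefined
r iff p = undefined iff false = undefined
not (r iff p) = not undefined = undefined
not not (r iff p) = not undefined = undefined
(p or r) implies not not (r iff p) = undefined implies undefined = undefined  [not undefined or undefined]

undefined; undefined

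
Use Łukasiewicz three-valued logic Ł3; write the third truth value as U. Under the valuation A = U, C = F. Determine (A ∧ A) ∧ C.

F

A ∧ A = U ∧ U = U
(A ∧ A) ∧ C = U ∧ F = F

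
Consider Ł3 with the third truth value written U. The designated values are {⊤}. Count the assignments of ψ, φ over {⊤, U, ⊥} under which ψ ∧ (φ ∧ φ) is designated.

1

Designated under: (ψ=⊤, φ=⊤).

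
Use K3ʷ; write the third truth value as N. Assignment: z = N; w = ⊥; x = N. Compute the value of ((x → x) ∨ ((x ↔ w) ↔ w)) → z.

N

x → x = N → N = N  [any arg is the third value ⇒ result is the third value]
x ↔ w = N ↔ ⊥ = N
(x ↔ w) ↔ w = N ↔ ⊥ = N
(x → x) ∨ ((x ↔ w) ↔ w) = N ∨ N = N
((x → x) ∨ ((x ↔ w) ↔ w)) → z = N → N = N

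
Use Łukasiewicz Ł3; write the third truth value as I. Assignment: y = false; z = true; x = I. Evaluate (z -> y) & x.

z -> y = true -> false = false
(z -> y) & x = false & I = false

false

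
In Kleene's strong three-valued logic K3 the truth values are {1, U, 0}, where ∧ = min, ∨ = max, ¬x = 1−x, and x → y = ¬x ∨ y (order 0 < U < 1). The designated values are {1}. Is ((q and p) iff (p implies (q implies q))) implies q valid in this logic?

Countermodel: q=U, p=1 gives U, which is not designated.

No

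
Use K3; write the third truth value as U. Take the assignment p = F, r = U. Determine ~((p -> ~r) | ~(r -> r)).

F

~r = ~U = U
p -> ~r = F -> U = T
r -> r = U -> U = U
~(r -> r) = ~U = U
(p -> ~r) | ~(r -> r) = T | U = T
~((p -> ~r) | ~(r -> r)) = ~T = F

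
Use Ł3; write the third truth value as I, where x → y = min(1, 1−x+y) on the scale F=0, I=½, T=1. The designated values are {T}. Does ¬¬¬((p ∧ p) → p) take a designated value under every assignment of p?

Countermodel: p=T gives F, which is not designated.

No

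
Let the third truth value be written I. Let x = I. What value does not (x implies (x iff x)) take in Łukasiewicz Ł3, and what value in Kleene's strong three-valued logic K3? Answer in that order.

0; I

In Łukasiewicz Ł3: x iff x = I iff I = 1  [1 − |½−½|]
x implies (x iff x) = I implies 1 = 1
not (x implies (x iff x)) = not 1 = 0
In Kleene's strong three-valued logic K3: x iff x = I iff I = I
x implies (x iff x) = I implies I = I  [not I or I]
not (x implies (x iff x)) = not I = I
They differ because Łukasiewicz Ł3 and Kleene's strong three-valued logic K3 treat I differently under implication.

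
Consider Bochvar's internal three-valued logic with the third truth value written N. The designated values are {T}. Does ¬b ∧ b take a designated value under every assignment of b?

Countermodel: b=T gives F, which is not designated.

No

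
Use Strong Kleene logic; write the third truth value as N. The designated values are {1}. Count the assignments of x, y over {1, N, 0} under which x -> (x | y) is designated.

Of the 9 assignments, 7 give a value in {1}.

7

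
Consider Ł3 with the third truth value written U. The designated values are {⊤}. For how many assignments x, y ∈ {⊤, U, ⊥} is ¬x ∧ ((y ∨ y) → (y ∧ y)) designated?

Designated under: (x=⊥, y=⊤); (x=⊥, y=U); (x=⊥, y=⊥).

3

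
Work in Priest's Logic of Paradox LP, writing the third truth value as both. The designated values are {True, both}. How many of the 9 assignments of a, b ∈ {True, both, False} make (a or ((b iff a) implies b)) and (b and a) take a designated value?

Designated under: (a=True, b=True); (a=True, b=both); (a=both, b=True); (a=both, b=both).

4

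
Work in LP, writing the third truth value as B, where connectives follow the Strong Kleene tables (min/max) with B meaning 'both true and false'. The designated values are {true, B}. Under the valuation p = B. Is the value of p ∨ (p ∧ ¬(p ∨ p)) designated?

p ∨ p = B ∨ B = B
¬(p ∨ p) = ¬B = B
p ∧ ¬(p ∨ p) = B ∧ B = B
p ∨ (p ∧ ¬(p ∨ p)) = B ∨ B = B
B ∈ {true, B}.

Yes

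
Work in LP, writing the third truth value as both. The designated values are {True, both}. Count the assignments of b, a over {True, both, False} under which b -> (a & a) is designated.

Of the 9 assignments, 8 give a value in {True, both}.

8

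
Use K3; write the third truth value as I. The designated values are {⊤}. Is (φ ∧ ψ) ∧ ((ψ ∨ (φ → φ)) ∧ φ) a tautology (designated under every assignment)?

Countermodel: φ=⊤, ψ=I gives I, which is not designated.

No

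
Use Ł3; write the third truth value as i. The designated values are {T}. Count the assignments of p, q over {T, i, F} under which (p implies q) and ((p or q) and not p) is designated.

1

Designated under: (p=F, q=T).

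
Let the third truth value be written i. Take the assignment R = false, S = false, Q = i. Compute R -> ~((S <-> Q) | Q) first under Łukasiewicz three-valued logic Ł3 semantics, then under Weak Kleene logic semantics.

true; i

In Łukasiewicz three-valued logic Ł3: S <-> Q = false <-> i = i
(S <-> Q) | Q = i | i = i
~((S <-> Q) | Q) = ~i = i
R -> ~((S <-> Q) | Q) = false -> i = true
In Weak Kleene logic: S <-> Q = false <-> i = i
(S <-> Q) | Q = i | i = i
~((S <-> Q) | Q) = ~i = i
R -> ~((S <-> Q) | Q) = false -> i = i  [any arg is the third value ⇒ result is the third value]
They differ because Łukasiewicz three-valued logic Ł3 and Weak Kleene logic treat i differently under the binary connectives.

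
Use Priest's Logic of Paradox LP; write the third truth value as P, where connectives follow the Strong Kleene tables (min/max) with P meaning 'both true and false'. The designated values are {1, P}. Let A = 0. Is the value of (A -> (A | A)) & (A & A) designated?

A | A = 0 | 0 = 0
A -> (A | A) = 0 -> 0 = 1
A & A = 0 & 0 = 0
(A -> (A | A)) & (A & A) = 1 & 0 = 0
0 ∉ {1, P}.

No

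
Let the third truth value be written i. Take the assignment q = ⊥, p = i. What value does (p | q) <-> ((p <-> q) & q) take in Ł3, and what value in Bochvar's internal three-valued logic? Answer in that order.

i; i

In Ł3: p | q = i | ⊥ = i
p <-> q = i <-> ⊥ = i  [1 − |½−0|]
(p <-> q) & q = i & ⊥ = ⊥
(p | q) <-> ((p <-> q) & q) = i <-> ⊥ = i
In Bochvar's internal three-valued logic: p | q = i | ⊥ = i
p <-> q = i <-> ⊥ = i
(p <-> q) & q = i & ⊥ = i
(p | q) <-> ((p <-> q) & q) = i <-> i = i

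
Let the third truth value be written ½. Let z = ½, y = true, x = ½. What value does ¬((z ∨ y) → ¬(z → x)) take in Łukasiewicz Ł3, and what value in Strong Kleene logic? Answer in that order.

true; ½

In Łukasiewicz Ł3: z ∨ y = ½ ∨ true = true
z → x = ½ → ½ = true  [min(1, 1−½+½)]
¬(z → x) = ¬true = false
(z ∨ y) → ¬(z → x) = true → false = false
¬((z ∨ y) → ¬(z → x)) = ¬false = true
In Strong Kleene logic: z ∨ y = ½ ∨ true = true
z → x = ½ → ½ = ½
¬(z → x) = ¬½ = ½
(z ∨ y) → ¬(z → x) = true → ½ = ½
¬((z ∨ y) → ¬(z → x)) = ¬½ = ½
They differ because Łukasiewicz Ł3 and Strong Kleene logic treat ½ differently under implication.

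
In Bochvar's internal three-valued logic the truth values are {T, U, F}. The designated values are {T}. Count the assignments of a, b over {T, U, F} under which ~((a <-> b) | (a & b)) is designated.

2

Designated under: (a=T, b=F); (a=F, b=T).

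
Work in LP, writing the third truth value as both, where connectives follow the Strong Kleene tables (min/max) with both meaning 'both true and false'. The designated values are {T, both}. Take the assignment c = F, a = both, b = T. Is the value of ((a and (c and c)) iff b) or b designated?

Yes

c and c = F and F = F
a and (c and c) = both and F = F
(a and (c and c)) iff b = F iff T = F
((a and (c and c)) iff b) or b = F or T = T
T ∈ {T, both}.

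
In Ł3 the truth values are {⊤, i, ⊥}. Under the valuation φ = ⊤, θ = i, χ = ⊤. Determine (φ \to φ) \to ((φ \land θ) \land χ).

φ \to φ = ⊤ \to ⊤ = ⊤
φ \land θ = ⊤ \land i = i
(φ \land θ) \land χ = i \land ⊤ = i
(φ \to φ) \to ((φ \land θ) \land χ) = ⊤ \to i = i

i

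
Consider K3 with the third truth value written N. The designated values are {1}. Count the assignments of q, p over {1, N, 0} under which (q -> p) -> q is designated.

3

Designated under: (q=1, p=1); (q=1, p=N); (q=1, p=0).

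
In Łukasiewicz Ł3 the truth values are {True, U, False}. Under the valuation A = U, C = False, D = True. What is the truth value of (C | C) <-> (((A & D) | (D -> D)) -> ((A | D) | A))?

C | C = False | False = False
A & D = U & True = U
D -> D = True -> True = True
(A & D) | (D -> D) = U | True = True
A | D = U | True = True
(A | D) | A = True | U = True
((A & D) | (D -> D)) -> ((A | D) | A) = True -> True = True
(C | C) <-> (((A & D) | (D -> D)) -> ((A | D) | A)) = False <-> True = False

False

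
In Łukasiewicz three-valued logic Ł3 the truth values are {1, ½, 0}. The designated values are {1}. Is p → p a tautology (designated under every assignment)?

Yes

Every assignment of p over {1, ½, 0} gives a value in {1}.
In particular, with p=½: p → p = 1.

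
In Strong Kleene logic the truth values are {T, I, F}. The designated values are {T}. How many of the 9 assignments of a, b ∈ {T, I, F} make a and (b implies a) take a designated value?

3

Designated under: (a=T, b=T); (a=T, b=I); (a=T, b=F).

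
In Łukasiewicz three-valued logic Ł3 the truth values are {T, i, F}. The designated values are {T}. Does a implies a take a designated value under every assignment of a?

Yes

Every assignment of a over {T, i, F} gives a value in {T}.
In particular, with a=i: a implies a = T.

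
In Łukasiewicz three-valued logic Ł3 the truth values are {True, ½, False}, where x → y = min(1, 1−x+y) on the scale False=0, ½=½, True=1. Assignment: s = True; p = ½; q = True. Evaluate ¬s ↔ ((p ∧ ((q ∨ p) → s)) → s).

False

¬s = ¬True = False
q ∨ p = True ∨ ½ = True
(q ∨ p) → s = True → True = True
p ∧ ((q ∨ p) → s) = ½ ∧ True = ½
(p ∧ ((q ∨ p) → s)) → s = ½ → True = True  [min(1, 1−½+1)]
¬s ↔ ((p ∧ ((q ∨ p) → s)) → s) = False ↔ True = False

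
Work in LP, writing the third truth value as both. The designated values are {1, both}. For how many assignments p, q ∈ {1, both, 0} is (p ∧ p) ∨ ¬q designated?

Of the 9 assignments, 8 give a value in {1, both}.

8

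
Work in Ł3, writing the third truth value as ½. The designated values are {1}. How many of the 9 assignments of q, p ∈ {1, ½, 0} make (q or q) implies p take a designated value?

Of the 9 assignments, 6 give a value in {1}.

6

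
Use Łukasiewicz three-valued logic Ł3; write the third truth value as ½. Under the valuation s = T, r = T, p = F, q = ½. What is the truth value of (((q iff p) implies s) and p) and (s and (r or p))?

F

q iff p = ½ iff F = ½
(q iff p) implies s = ½ implies T = T
((q iff p) implies s) and p = T and F = F
r or p = T or F = T
s and (r or p) = T and T = T
(((q iff p) implies s) and p) and (s and (r or p)) = F and T = F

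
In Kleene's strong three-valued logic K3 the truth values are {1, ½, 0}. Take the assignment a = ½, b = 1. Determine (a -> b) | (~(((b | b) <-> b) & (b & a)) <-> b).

a -> b = ½ -> 1 = 1
b | b = 1 | 1 = 1
(b | b) <-> b = 1 <-> 1 = 1
b & a = 1 & ½ = ½
((b | b) <-> b) & (b & a) = 1 & ½ = ½
~(((b | b) <-> b) & (b & a)) = ~½ = ½
~(((b | b) <-> b) & (b & a)) <-> b = ½ <-> 1 = ½
(a -> b) | (~(((b | b) <-> b) & (b & a)) <-> b) = 1 | ½ = 1

1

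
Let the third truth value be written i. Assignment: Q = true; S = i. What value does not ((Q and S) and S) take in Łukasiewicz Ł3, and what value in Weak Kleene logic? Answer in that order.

In Łukasiewicz Ł3: Q and S = true and i = i
(Q and S) and S = i and i = i
not ((Q and S) and S) = not i = i
In Weak Kleene logic: Q and S = true and i = i
(Q and S) and S = i and i = i
not ((Q and S) and S) = not i = i

i; i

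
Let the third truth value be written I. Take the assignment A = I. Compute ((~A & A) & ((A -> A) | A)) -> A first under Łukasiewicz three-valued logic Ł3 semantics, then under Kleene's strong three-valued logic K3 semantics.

In Łukasiewicz three-valued logic Ł3: ~A = ~I = I
~A & A = I & I = I
A -> A = I -> I = True  [min(1, 1−½+½)]
(A -> A) | A = True | I = True
(~A & A) & ((A -> A) | A) = I & True = I
((~A & A) & ((A -> A) | A)) -> A = I -> I = True
In Kleene's strong three-valued logic K3: ~A = ~I = I
~A & A = I & I = I
A -> A = I -> I = I
(A -> A) | A = I | I = I
(~A & A) & ((A -> A) | A) = I & I = I
((~A & A) & ((A -> A) | A)) -> A = I -> I = I
They differ because Łukasiewicz three-valued logic Ł3 and Kleene's strong three-valued logic K3 treat I differently under implication.

True; I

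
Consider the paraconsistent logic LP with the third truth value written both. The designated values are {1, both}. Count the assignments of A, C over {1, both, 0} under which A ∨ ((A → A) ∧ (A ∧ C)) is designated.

Of the 9 assignments, 6 give a value in {1, both}.

6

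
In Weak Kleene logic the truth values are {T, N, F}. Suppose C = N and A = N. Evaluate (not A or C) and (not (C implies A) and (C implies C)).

not A = not N = N
not A or C = N or N = N
C implies A = N implies N = N  [any arg is the third value ⇒ result is the third value]
not (C implies A) = not N = N
C implies C = N implies N = N
not (C implies A) and (C implies C) = N and N = N
(not A or C) and (not (C implies A) and (C implies C)) = N and N = N

N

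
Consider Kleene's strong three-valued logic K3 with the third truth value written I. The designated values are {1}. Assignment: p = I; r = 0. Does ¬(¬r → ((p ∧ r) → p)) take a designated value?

No

¬r = ¬0 = 1
p ∧ r = I ∧ 0 = 0
(p ∧ r) → p = 0 → I = 1  [¬0 ∨ I]
¬r → ((p ∧ r) → p) = 1 → 1 = 1
¬(¬r → ((p ∧ r) → p)) = ¬1 = 0
0 ∉ {1}.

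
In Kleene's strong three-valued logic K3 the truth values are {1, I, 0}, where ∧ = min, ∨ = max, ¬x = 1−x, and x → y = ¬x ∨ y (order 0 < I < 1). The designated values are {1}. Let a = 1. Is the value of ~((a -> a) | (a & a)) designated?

No

a -> a = 1 -> 1 = 1
a & a = 1 & 1 = 1
(a -> a) | (a & a) = 1 | 1 = 1
~((a -> a) | (a & a)) = ~1 = 0
0 ∉ {1}.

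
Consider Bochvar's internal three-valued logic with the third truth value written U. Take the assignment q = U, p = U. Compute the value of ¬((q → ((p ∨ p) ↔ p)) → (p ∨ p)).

p ∨ p = U ∨ U = U
(p ∨ p) ↔ p = U ↔ U = U
q → ((p ∨ p) ↔ p) = U → U = U
p ∨ p = U ∨ U = U
(q → ((p ∨ p) ↔ p)) → (p ∨ p) = U → U = U
¬((q → ((p ∨ p) ↔ p)) → (p ∨ p)) = ¬U = U

U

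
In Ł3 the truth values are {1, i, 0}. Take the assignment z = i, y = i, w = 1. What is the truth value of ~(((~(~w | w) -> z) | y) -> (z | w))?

0

~w = ~1 = 0
~w | w = 0 | 1 = 1
~(~w | w) = ~1 = 0
~(~w | w) -> z = 0 -> i = 1  [min(1, 1−0+½)]
(~(~w | w) -> z) | y = 1 | i = 1
z | w = i | 1 = 1
((~(~w | w) -> z) | y) -> (z | w) = 1 -> 1 = 1
~(((~(~w | w) -> z) | y) -> (z | w)) = ~1 = 0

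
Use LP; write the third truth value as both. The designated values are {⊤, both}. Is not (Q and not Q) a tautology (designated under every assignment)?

Every assignment of Q over {⊤, both, ⊥} gives a value in {⊤, both}.
In particular, with Q=both: not (Q and not Q) = both.

Yes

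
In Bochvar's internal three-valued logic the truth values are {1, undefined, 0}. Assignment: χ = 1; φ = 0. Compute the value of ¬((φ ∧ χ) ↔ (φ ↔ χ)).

φ ∧ χ = 0 ∧ 1 = 0
φ ↔ χ = 0 ↔ 1 = 0
(φ ∧ χ) ↔ (φ ↔ χ) = 0 ↔ 0 = 1
¬((φ ∧ χ) ↔ (φ ↔ χ)) = ¬1 = 0

0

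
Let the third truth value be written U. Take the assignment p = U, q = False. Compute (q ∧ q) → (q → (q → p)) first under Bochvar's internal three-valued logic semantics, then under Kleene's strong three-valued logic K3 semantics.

In Bochvar's internal three-valued logic: q ∧ q = False ∧ False = False
q → p = False → U = U  [any arg is the third value ⇒ result is the third value]
q → (q → p) = False → U = U
(q ∧ q) → (q → (q → p)) = False → U = U
In Kleene's strong three-valued logic K3: q ∧ q = False ∧ False = False
q → p = False → U = True
q → (q → p) = False → True = True
(q ∧ q) → (q → (q → p)) = False → True = True
They differ because Bochvar's internal three-valued logic and Kleene's strong three-valued logic K3 treat U differently under the binary connectives.

U; True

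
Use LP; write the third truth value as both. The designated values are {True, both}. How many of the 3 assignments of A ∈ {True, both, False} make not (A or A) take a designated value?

A=True: False ·
A=both: both ✓
A=False: True ✓

2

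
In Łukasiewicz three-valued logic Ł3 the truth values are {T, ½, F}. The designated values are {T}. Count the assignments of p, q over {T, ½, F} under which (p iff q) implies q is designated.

Of the 9 assignments, 6 give a value in {T}.

6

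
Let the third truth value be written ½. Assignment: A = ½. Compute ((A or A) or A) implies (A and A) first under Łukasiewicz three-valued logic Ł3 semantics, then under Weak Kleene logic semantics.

In Łukasiewicz three-valued logic Ł3: A or A = ½ or ½ = ½
(A or A) or A = ½ or ½ = ½
A and A = ½ and ½ = ½
((A or A) or A) implies (A and A) = ½ implies ½ = true  [min(1, 1−½+½)]
In Weak Kleene logic: A or A = ½ or ½ = ½
(A or A) or A = ½ or ½ = ½
A and A = ½ and ½ = ½
((A or A) or A) implies (A and A) = ½ implies ½ = ½
They differ because Łukasiewicz three-valued logic Ł3 and Weak Kleene logic treat ½ differently under the binary connectives.

true; ½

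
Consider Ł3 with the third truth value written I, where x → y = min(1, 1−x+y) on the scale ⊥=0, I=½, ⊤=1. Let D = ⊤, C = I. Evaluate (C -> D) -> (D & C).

I

C -> D = I -> ⊤ = ⊤  [min(1, 1−½+1)]
D & C = ⊤ & I = I
(C -> D) -> (D & C) = ⊤ -> I = I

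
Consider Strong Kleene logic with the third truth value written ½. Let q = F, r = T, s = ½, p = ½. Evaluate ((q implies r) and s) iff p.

q implies r = F implies T = T
(q implies r) and s = T and ½ = ½
((q implies r) and s) iff p = ½ iff ½ = ½

½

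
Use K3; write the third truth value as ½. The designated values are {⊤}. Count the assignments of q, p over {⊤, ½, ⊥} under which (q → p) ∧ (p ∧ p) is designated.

3

Designated under: (q=⊤, p=⊤); (q=½, p=⊤); (q=⊥, p=⊤).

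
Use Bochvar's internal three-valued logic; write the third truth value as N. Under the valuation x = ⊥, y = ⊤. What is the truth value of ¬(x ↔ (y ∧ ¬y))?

¬y = ¬⊤ = ⊥
y ∧ ¬y = ⊤ ∧ ⊥ = ⊥
x ↔ (y ∧ ¬y) = ⊥ ↔ ⊥ = ⊤
¬(x ↔ (y ∧ ¬y)) = ¬⊤ = ⊥

⊥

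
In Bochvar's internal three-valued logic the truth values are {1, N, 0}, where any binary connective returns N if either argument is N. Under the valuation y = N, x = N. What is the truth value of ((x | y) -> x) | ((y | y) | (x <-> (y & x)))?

x | y = N | N = N
(x | y) -> x = N -> N = N  [any arg is the third value ⇒ result is the third value]
y | y = N | N = N
y & x = N & N = N
x <-> (y & x) = N <-> N = N
(y | y) | (x <-> (y & x)) = N | N = N
((x | y) -> x) | ((y | y) | (x <-> (y & x))) = N | N = N

N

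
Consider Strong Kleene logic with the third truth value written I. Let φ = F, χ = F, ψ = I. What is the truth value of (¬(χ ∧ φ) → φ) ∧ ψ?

F

χ ∧ φ = F ∧ F = F
¬(χ ∧ φ) = ¬F = T
¬(χ ∧ φ) → φ = T → F = F
(¬(χ ∧ φ) → φ) ∧ ψ = F ∧ I = F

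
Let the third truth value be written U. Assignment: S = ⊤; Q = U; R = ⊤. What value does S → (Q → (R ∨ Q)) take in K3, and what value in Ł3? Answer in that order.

⊤; ⊤

In K3: R ∨ Q = ⊤ ∨ U = ⊤
Q → (R ∨ Q) = U → ⊤ = ⊤
S → (Q → (R ∨ Q)) = ⊤ → ⊤ = ⊤
In Ł3: R ∨ Q = ⊤ ∨ U = ⊤
Q → (R ∨ Q) = U → ⊤ = ⊤  [min(1, 1−½+1)]
S → (Q → (R ∨ Q)) = ⊤ → ⊤ = ⊤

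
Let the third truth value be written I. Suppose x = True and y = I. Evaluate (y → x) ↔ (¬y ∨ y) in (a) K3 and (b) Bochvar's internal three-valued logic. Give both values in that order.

I; I

In K3: y → x = I → True = True
¬y = ¬I = I
¬y ∨ y = I ∨ I = I
(y → x) ↔ (¬y ∨ y) = True ↔ I = I
In Bochvar's internal three-valued logic: y → x = I → True = I  [any arg is the third value ⇒ result is the third value]
¬y = ¬I = I
¬y ∨ y = I ∨ I = I
(y → x) ↔ (¬y ∨ y) = I ↔ I = I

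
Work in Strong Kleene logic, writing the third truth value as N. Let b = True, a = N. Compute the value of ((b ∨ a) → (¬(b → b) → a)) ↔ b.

b ∨ a = True ∨ N = True
b → b = True → True = True
¬(b → b) = ¬True = False
¬(b → b) → a = False → N = True  [¬False ∨ N]
(b ∨ a) → (¬(b → b) → a) = True → True = True
((b ∨ a) → (¬(b → b) → a)) ↔ b = True ↔ True = True

True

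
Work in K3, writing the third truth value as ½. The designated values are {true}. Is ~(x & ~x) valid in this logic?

No

Countermodel: x=½ gives ½, which is not designated.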